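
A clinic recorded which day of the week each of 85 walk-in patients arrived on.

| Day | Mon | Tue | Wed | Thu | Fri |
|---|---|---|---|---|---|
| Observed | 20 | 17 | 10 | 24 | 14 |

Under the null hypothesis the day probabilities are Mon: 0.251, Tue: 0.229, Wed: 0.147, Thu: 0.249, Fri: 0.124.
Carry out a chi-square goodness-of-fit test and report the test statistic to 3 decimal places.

2.409

Expected counts E_i = n·p_i: 85×0.251 = 21.335, 85×0.229 = 19.465, 85×0.147 = 12.495, 85×0.249 = 21.165, 85×0.124 = 10.54.
Mon: (20 − 21.335)²/21.335 = 1.782225/21.335 = 0.0835
Tue: (17 − 19.465)²/19.465 = 6.076225/19.465 = 0.3122
Wed: (10 − 12.495)²/12.495 = 6.225025/12.495 = 0.4982
Thu: (24 − 21.165)²/21.165 = 8.037225/21.165 = 0.3797
Fri: (14 − 10.54)²/10.54 = 11.9716/10.54 = 1.1358
Sum = 2.409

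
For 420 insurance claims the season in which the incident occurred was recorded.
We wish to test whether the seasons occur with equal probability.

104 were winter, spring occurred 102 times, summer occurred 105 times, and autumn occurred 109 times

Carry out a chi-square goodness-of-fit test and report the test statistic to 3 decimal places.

0.248

Expected count for each of the 4 categories: 420/4 = 105.
winter: (104 − 105)²/105 = 1/105 = 0.0095
spring: (102 − 105)²/105 = 9/105 = 0.0857
summer: (105 − 105)²/105 = 0/105 = 0.0000
autumn: (109 − 105)²/105 = 16/105 = 0.1524
Sum = 0.248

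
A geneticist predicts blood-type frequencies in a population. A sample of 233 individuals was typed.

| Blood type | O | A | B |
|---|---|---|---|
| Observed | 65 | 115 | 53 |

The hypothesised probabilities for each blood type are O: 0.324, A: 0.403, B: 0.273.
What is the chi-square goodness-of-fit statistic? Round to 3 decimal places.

7.969

Expected counts E_i = n·p_i: 233×0.324 = 75.492, 233×0.403 = 93.899, 233×0.273 = 63.609.
O: (65 − 75.492)²/75.492 = 110.082064/75.492 = 1.4582
A: (115 − 93.899)²/93.899 = 445.252201/93.899 = 4.7418
B: (53 − 63.609)²/63.609 = 112.550881/63.609 = 1.7694
Sum = 7.969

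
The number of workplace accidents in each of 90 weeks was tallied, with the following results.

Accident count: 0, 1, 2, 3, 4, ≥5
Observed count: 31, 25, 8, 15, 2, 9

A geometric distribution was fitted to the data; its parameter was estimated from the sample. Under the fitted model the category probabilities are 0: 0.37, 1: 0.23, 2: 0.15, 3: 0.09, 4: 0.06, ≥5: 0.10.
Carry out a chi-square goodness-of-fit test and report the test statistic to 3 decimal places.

11.311

Expected counts E_i = n·p_i: 90×0.37 = 33.3, 90×0.23 = 20.7, 90×0.15 = 13.5, 90×0.09 = 8.1, 90×0.06 = 5.4, 90×0.10 = 9.
cat         O        E   (O−E)²/E
0          31     33.3     0.1589
1          25     20.7     0.8932
2           8     13.5     2.2407
3          15      8.1     5.8778
4           2      5.4     2.1407
≥5          9        9     0.0000
Sum = 11.311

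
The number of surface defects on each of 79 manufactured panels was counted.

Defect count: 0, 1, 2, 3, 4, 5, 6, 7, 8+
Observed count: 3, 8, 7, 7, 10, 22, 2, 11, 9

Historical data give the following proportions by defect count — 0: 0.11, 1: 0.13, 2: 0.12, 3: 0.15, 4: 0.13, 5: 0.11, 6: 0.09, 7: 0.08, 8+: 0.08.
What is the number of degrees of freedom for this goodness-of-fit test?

There are k = 9 categories and no parameters were estimated from the data, so df = 9 − 1 = 8.

8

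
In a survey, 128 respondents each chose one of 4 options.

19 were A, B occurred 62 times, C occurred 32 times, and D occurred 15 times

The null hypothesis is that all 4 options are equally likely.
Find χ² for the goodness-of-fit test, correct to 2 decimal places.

42.44

Under H₀ each category has probability 1/4, so each expected count is 128/4 = 32.
χ² = (19−32)²/32 + (62−32)²/32 + (32−32)²/32 + (15−32)²/32
   = 5.281 + 28.125 + 0.000 + 9.031
Sum = 42.44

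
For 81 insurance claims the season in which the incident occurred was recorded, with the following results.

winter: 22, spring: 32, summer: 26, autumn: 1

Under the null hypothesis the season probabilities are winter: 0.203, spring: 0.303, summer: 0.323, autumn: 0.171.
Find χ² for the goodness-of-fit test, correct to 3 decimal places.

Expected counts E_i = n·p_i: 81×0.203 = 16.443, 81×0.303 = 24.543, 81×0.323 = 26.163, 81×0.171 = 13.851.
winter: (22 − 16.443)²/16.443 = 30.880249/16.443 = 1.8780
spring: (32 − 24.543)²/24.543 = 55.606849/24.543 = 2.2657
summer: (26 − 26.163)²/26.163 = 0.026569/26.163 = 0.0010
autumn: (1 − 13.851)²/13.851 = 165.148201/13.851 = 11.9232
Sum = 16.068

16.068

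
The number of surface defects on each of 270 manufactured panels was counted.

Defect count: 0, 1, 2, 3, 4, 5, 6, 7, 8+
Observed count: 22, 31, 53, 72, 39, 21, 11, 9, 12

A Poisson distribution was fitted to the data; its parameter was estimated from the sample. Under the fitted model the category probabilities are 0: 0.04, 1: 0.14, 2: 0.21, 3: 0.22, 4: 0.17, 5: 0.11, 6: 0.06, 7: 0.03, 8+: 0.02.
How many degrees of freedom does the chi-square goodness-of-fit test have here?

There are k = 9 categories and 1 parameter estimated from the data, so df = 9 − 1 − 1 = 7.

7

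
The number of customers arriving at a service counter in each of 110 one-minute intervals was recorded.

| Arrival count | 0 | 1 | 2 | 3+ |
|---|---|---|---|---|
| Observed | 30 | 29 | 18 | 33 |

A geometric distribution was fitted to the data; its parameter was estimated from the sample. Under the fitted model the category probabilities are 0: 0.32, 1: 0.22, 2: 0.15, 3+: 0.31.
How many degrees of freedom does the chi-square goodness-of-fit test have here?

2

There are k = 4 categories and 1 parameter estimated from the data, so df = 4 − 1 − 1 = 2.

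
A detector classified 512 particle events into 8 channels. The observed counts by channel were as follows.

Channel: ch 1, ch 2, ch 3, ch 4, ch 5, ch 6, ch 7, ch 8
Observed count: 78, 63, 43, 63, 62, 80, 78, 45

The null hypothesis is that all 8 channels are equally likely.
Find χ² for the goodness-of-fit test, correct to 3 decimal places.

22.750

Expected count for each of the 8 categories: 512/8 = 64.
cat         O        E   (O−E)²/E
ch 1       78       64     3.0625
ch 2       63       64     0.0156
ch 3       43       64     6.8906
ch 4       63       64     0.0156
ch 5       62       64     0.0625
ch 6       80       64     4.0000
ch 7       78       64     3.0625
ch 8       45       64     5.6406
Sum = 22.750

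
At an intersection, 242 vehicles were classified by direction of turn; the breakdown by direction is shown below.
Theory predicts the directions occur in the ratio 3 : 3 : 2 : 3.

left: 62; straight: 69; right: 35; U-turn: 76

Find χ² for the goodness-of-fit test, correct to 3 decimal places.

3.735

Ratio total = 11. Expected counts: 242×3/11 = 66, 242×3/11 = 66, 242×2/11 = 44, 242×3/11 = 66.
χ² = (62−66)²/66 + (69−66)²/66 + (35−44)²/44 + (76−66)²/66
   = 0.2424 + 0.1364 + 1.8409 + 1.5152
Sum = 3.735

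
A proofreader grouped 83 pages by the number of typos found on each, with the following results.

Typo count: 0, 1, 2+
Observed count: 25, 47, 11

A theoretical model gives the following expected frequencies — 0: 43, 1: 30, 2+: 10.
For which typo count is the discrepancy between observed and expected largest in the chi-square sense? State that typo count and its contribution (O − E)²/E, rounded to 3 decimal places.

1, 9.633

χ² = (25−43)²/43 + (47−30)²/30 + (11−10)²/10
   = 7.5349 + 9.6333 + 0.1000
The largest term is for 1: 9.633.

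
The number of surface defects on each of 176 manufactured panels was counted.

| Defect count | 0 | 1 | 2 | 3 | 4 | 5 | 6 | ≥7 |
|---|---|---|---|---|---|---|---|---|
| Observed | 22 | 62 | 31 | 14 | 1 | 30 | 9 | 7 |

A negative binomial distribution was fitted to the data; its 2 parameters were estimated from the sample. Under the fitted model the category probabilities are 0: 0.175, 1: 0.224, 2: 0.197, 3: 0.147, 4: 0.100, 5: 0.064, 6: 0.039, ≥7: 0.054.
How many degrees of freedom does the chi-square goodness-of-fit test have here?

There are k = 8 categories and 2 parameters estimated from the data, so df = 8 − 1 − 2 = 5.

5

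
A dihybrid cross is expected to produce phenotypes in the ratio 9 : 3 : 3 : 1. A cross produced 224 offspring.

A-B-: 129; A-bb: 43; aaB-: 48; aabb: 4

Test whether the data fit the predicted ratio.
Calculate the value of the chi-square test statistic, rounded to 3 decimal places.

Ratio total = 16. Expected counts: 224×9/16 = 126, 224×3/16 = 42, 224×3/16 = 42, 224×1/16 = 14.
cat         O        E   (O−E)²/E
A-B-      129      126     0.0714
A-bb       43       42     0.0238
aaB-       48       42     0.8571
aabb        4       14     7.1429
Sum = 8.095

8.095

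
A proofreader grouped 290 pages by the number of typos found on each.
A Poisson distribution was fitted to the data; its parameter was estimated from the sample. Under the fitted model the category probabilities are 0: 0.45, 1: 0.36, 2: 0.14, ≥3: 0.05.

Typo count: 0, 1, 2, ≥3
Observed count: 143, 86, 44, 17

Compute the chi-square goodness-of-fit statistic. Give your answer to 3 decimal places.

5.156

Expected counts E_i = n·p_i: 290×0.45 = 130.5, 290×0.36 = 104.4, 290×0.14 = 40.6, 290×0.05 = 14.5.
0: (143 − 130.5)²/130.5 = 156.25/130.5 = 1.1973
1: (86 − 104.4)²/104.4 = 338.56/104.4 = 3.2429
2: (44 − 40.6)²/40.6 = 11.56/40.6 = 0.2847
≥3: (17 − 14.5)²/14.5 = 6.25/14.5 = 0.4310
Sum = 5.156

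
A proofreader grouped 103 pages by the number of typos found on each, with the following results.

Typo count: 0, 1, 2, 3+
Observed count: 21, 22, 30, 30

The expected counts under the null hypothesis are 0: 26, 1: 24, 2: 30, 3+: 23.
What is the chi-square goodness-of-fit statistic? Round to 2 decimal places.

cat         O        E   (O−E)²/E
0          21       26      0.962
1          22       24      0.167
2          30       30      0.000
3+         30       23      2.130
Sum = 3.26

3.26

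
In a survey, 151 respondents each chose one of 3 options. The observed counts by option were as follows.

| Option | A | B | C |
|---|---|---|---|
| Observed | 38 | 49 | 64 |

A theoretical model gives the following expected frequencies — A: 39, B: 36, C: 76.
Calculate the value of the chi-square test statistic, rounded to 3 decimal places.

χ² = (38−39)²/39 + (49−36)²/36 + (64−76)²/76
   = 0.0256 + 4.6944 + 1.8947
Sum = 6.615

6.615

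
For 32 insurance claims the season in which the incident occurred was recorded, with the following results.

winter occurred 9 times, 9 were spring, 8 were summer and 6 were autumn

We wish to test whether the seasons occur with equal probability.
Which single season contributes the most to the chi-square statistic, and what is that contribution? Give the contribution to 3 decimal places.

Expected count for each of the 4 categories: 32/4 = 8.
χ² = (9−8)²/8 + (9−8)²/8 + (8−8)²/8 + (6−8)²/8
   = 0.1250 + 0.1250 + 0.0000 + 0.5000
The largest term is for autumn: 0.500.

autumn, 0.500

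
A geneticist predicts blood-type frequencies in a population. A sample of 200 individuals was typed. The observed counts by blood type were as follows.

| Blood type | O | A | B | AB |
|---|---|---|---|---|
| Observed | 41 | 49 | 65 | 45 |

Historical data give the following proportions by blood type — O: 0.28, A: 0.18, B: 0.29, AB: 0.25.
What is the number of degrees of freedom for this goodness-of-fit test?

There are k = 4 categories and no parameters were estimated from the data, so df = 4 − 1 = 3.

3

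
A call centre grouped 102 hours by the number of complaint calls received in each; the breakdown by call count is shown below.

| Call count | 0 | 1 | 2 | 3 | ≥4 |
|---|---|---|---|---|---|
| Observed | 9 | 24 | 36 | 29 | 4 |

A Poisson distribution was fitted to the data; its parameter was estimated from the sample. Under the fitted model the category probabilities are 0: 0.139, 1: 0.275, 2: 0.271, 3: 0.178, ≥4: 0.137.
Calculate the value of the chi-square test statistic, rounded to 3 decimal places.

18.599

Expected counts E_i = n·p_i: 102×0.139 = 14.178, 102×0.275 = 28.05, 102×0.271 = 27.642, 102×0.178 = 18.156, 102×0.137 = 13.974.
0: (9 − 14.178)²/14.178 = 26.811684/14.178 = 1.8911
1: (24 − 28.05)²/28.05 = 16.4025/28.05 = 0.5848
2: (36 − 27.642)²/27.642 = 69.856164/27.642 = 2.5272
3: (29 − 18.156)²/18.156 = 117.592336/18.156 = 6.4768
≥4: (4 − 13.974)²/13.974 = 99.480676/13.974 = 7.1190
Sum = 18.599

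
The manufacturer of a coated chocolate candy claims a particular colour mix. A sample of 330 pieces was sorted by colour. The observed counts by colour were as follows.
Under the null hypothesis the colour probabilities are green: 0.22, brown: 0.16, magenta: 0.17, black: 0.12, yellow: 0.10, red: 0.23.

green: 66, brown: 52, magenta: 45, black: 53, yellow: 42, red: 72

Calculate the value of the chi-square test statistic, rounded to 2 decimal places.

Expected counts E_i = n·p_i: 330×0.22 = 72.6, 330×0.16 = 52.8, 330×0.17 = 56.1, 330×0.12 = 39.6, 330×0.10 = 33, 330×0.23 = 75.9.
green: (66 − 72.6)²/72.6 = 43.56/72.6 = 0.600
brown: (52 − 52.8)²/52.8 = 0.64/52.8 = 0.012
magenta: (45 − 56.1)²/56.1 = 123.21/56.1 = 2.196
black: (53 − 39.6)²/39.6 = 179.56/39.6 = 4.534
yellow: (42 − 33)²/33 = 81/33 = 2.455
red: (72 − 75.9)²/75.9 = 15.21/75.9 = 0.200
Sum = 10.00

10.00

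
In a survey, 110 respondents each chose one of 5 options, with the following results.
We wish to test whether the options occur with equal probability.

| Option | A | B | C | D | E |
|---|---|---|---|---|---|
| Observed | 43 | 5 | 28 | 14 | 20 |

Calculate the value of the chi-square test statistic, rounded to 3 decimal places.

Under H₀ each category has probability 1/5, so each expected count is 110/5 = 22.
A: (43 − 22)²/22 = 441/22 = 20.0455
B: (5 − 22)²/22 = 289/22 = 13.1364
C: (28 − 22)²/22 = 36/22 = 1.6364
D: (14 − 22)²/22 = 64/22 = 2.9091
E: (20 − 22)²/22 = 4/22 = 0.1818
Sum = 37.909

37.909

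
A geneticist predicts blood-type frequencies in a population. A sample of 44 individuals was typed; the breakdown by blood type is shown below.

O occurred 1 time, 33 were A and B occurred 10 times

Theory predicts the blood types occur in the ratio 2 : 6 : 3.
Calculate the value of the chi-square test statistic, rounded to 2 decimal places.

Ratio total = 11. Expected counts: 44×2/11 = 8, 44×6/11 = 24, 44×3/11 = 12.
χ² = (1−8)²/8 + (33−24)²/24 + (10−12)²/12
   = 6.125 + 3.375 + 0.333
Sum = 9.83

9.83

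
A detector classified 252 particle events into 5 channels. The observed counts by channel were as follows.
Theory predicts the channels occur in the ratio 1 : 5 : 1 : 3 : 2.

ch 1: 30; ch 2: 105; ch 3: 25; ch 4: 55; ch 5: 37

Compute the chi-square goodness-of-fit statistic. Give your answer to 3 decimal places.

6.230

Ratio total = 12. Expected counts: 252×1/12 = 21, 252×5/12 = 105, 252×1/12 = 21, 252×3/12 = 63, 252×2/12 = 42.
ch 1: (30 − 21)²/21 = 81/21 = 3.8571
ch 2: (105 − 105)²/105 = 0/105 = 0.0000
ch 3: (25 − 21)²/21 = 16/21 = 0.7619
ch 4: (55 − 63)²/63 = 64/63 = 1.0159
ch 5: (37 − 42)²/42 = 25/42 = 0.5952
Sum = 6.230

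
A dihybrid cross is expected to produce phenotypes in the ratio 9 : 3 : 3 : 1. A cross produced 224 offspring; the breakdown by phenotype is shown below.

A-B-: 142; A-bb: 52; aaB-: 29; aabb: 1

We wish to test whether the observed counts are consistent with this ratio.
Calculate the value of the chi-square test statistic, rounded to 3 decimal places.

Ratio total = 16. Expected counts: 224×9/16 = 126, 224×3/16 = 42, 224×3/16 = 42, 224×1/16 = 14.
χ² = (142−126)²/126 + (52−42)²/42 + (29−42)²/42 + (1−14)²/14
   = 2.0317 + 2.3810 + 4.0238 + 12.0714
Sum = 20.508

20.508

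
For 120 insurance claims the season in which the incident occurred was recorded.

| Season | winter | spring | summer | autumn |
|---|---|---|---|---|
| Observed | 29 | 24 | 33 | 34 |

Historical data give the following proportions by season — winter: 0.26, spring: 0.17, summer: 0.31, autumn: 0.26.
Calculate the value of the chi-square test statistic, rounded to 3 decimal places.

1.516

Expected counts E_i = n·p_i: 120×0.26 = 31.2, 120×0.17 = 20.4, 120×0.31 = 37.2, 120×0.26 = 31.2.
winter: (29 − 31.2)²/31.2 = 4.84/31.2 = 0.1551
spring: (24 − 20.4)²/20.4 = 12.96/20.4 = 0.6353
summer: (33 − 37.2)²/37.2 = 17.64/37.2 = 0.4742
autumn: (34 − 31.2)²/31.2 = 7.84/31.2 = 0.2513
Sum = 1.516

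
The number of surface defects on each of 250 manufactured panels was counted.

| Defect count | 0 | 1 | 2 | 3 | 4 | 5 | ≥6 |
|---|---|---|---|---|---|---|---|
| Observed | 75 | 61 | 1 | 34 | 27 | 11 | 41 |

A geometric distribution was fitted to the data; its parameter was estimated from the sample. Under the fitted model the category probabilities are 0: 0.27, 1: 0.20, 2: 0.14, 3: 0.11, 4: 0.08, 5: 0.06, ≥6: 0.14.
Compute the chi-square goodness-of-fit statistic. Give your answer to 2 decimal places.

Expected counts E_i = n·p_i: 250×0.27 = 67.5, 250×0.20 = 50, 250×0.14 = 35, 250×0.11 = 27.5, 250×0.08 = 20, 250×0.06 = 15, 250×0.14 = 35.
χ² = (75−67.5)²/67.5 + (61−50)²/50 + (1−35)²/35 + (34−27.5)²/27.5 + (27−20)²/20 + (11−15)²/15 + (41−35)²/35
   = 0.833 + 2.420 + 33.029 + 1.536 + 2.450 + 1.067 + 1.029
Sum = 42.36

42.36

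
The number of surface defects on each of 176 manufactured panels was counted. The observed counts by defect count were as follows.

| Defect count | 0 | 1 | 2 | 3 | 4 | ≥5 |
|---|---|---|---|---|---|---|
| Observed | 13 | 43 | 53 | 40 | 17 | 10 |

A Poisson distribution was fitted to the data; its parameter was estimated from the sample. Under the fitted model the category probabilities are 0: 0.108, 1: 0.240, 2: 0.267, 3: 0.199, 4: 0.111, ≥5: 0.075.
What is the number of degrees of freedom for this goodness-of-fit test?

There are k = 6 categories and 1 parameter estimated from the data, so df = 6 − 1 − 1 = 4.

4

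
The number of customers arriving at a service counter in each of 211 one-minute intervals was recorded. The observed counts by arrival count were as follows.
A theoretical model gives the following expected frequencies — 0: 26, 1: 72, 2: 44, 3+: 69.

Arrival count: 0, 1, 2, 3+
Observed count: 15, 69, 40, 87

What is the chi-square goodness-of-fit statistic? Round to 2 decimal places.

9.84

0: (15 − 26)²/26 = 121/26 = 4.654
1: (69 − 72)²/72 = 9/72 = 0.125
2: (40 − 44)²/44 = 16/44 = 0.364
3+: (87 − 69)²/69 = 324/69 = 4.696
Sum = 9.84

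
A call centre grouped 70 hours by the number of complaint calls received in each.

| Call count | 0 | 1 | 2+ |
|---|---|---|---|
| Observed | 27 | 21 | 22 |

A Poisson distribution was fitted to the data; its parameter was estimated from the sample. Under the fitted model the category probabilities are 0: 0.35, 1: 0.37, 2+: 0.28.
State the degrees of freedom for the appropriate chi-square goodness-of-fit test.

There are k = 3 categories and 1 parameter estimated from the data, so df = 3 − 1 − 1 = 1.

1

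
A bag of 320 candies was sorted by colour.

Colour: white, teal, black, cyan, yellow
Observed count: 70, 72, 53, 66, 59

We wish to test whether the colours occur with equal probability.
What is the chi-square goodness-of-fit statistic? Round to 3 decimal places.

Under H₀ each category has probability 1/5, so each expected count is 320/5 = 64.
white: (70 − 64)²/64 = 36/64 = 0.5625
teal: (72 − 64)²/64 = 64/64 = 1.0000
black: (53 − 64)²/64 = 121/64 = 1.8906
cyan: (66 − 64)²/64 = 4/64 = 0.0625
yellow: (59 − 64)²/64 = 25/64 = 0.3906
Sum = 3.906

3.906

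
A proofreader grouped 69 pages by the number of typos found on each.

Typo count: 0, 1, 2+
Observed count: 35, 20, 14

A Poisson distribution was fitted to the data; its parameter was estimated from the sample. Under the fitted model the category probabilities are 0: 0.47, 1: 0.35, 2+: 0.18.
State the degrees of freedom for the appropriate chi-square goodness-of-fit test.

There are k = 3 categories and 1 parameter estimated from the data, so df = 3 − 1 − 1 = 1.

1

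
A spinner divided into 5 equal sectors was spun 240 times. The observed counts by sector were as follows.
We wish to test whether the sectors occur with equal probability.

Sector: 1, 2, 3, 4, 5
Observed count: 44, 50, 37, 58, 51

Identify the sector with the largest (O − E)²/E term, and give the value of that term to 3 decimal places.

3, 2.521

Expected count for each of the 5 categories: 240/5 = 48.
1: (44 − 48)²/48 = 16/48 = 0.3333
2: (50 − 48)²/48 = 4/48 = 0.0833
3: (37 − 48)²/48 = 121/48 = 2.5208
4: (58 − 48)²/48 = 100/48 = 2.0833
5: (51 − 48)²/48 = 9/48 = 0.1875
The largest term is for 3: 2.521.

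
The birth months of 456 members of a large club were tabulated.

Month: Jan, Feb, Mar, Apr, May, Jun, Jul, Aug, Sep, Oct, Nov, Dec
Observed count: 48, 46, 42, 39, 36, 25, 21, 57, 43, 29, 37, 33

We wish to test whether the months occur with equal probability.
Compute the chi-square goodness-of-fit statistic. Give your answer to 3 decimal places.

Under H₀ each category has probability 1/12, so each expected count is 456/12 = 38.
cat         O        E   (O−E)²/E
Jan        48       38     2.6316
Feb        46       38     1.6842
Mar        42       38     0.4211
Apr        39       38     0.0263
May        36       38     0.1053
Jun        25       38     4.4474
Jul        21       38     7.6053
Aug        57       38     9.5000
Sep        43       38     0.6579
Oct        29       38     2.1316
Nov        37       38     0.0263
Dec        33       38     0.6579
Sum = 29.895

29.895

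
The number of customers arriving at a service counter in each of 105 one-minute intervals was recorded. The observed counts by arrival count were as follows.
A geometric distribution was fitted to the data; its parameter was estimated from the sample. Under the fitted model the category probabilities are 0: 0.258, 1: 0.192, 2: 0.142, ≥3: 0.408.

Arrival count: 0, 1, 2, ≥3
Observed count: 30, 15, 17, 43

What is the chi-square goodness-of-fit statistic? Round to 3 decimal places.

1.927

Expected counts E_i = n·p_i: 105×0.258 = 27.09, 105×0.192 = 20.16, 105×0.142 = 14.91, 105×0.408 = 42.84.
χ² = (30−27.09)²/27.09 + (15−20.16)²/20.16 + (17−14.91)²/14.91 + (43−42.84)²/42.84
   = 0.3126 + 1.3207 + 0.2930 + 0.0006
Sum = 1.927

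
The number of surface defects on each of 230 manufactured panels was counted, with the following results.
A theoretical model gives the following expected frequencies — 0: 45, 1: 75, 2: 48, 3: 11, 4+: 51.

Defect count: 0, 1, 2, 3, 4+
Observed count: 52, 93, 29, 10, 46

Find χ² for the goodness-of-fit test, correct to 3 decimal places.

13.511

χ² = (52−45)²/45 + (93−75)²/75 + (29−48)²/48 + (10−11)²/11 + (46−51)²/51
   = 1.0889 + 4.3200 + 7.5208 + 0.0909 + 0.4902
Sum = 13.511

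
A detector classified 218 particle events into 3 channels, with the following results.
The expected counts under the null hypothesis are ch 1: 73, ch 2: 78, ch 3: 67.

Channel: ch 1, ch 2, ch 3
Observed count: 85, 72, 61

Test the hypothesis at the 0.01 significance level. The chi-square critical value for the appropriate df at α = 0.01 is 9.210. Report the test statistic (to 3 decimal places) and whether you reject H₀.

2.971; do not reject

ch 1: (85 − 73)²/73 = 144/73 = 1.9726
ch 2: (72 − 78)²/78 = 36/78 = 0.4615
ch 3: (61 − 67)²/67 = 36/67 = 0.5373
Sum = 2.971
df = 2. Since 2.971 < 9.210, we do not reject H₀.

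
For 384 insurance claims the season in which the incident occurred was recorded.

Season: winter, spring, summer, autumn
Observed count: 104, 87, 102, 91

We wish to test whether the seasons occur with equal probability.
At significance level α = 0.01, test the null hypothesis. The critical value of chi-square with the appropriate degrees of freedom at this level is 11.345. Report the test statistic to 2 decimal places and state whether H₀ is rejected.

2.15; do not reject

Under H₀ each category has probability 1/4, so each expected count is 384/4 = 96.
χ² = (104−96)²/96 + (87−96)²/96 + (102−96)²/96 + (91−96)²/96
   = 0.667 + 0.844 + 0.375 + 0.260
Sum = 2.15
df = 3. Since 2.15 < 11.345, we do not reject H₀.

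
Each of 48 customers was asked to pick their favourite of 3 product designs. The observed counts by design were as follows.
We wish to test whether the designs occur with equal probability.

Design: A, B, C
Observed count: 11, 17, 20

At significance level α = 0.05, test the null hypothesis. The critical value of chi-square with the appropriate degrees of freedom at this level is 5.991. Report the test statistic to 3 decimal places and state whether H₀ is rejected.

2.625; do not reject

Under H₀ each category has probability 1/3, so each expected count is 48/3 = 16.
χ² = (11−16)²/16 + (17−16)²/16 + (20−16)²/16
   = 1.5625 + 0.0625 + 1.0000
Sum = 2.625
df = 2. Since 2.625 < 5.991, we do not reject H₀.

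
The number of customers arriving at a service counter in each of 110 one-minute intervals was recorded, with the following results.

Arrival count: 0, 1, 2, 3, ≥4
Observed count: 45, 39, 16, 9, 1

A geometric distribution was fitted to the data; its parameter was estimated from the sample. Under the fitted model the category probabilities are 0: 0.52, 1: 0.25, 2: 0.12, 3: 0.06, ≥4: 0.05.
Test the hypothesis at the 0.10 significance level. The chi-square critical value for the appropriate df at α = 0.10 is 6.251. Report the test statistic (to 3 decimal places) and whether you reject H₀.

12.560; reject

Expected counts E_i = n·p_i: 110×0.52 = 57.2, 110×0.25 = 27.5, 110×0.12 = 13.2, 110×0.06 = 6.6, 110×0.05 = 5.5.
χ² = (45−57.2)²/57.2 + (39−27.5)²/27.5 + (16−13.2)²/13.2 + (9−6.6)²/6.6 + (1−5.5)²/5.5
   = 2.6021 + 4.8091 + 0.5939 + 0.8727 + 3.6818
Sum = 12.560
df = 3. Since 12.560 > 6.251, we reject H₀.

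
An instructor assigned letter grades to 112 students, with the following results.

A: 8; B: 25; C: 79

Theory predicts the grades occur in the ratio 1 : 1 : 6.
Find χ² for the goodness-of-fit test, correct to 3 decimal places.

Ratio total = 8. Expected counts: 112×1/8 = 14, 112×1/8 = 14, 112×6/8 = 84.
A: (8 − 14)²/14 = 36/14 = 2.5714
B: (25 − 14)²/14 = 121/14 = 8.6429
C: (79 − 84)²/84 = 25/84 = 0.2976
Sum = 11.512

11.512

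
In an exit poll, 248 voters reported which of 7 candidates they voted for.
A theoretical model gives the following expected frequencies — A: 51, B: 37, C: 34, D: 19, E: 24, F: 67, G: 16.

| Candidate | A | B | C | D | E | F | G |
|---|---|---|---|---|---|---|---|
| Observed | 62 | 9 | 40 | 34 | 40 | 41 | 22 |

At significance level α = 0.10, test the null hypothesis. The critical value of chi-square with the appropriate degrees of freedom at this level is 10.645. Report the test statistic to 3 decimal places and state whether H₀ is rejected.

59.469; reject

χ² = (62−51)²/51 + (9−37)²/37 + (40−34)²/34 + (34−19)²/19 + (40−24)²/24 + (41−67)²/67 + (22−16)²/16
   = 2.3725 + 21.1892 + 1.0588 + 11.8421 + 10.6667 + 10.0896 + 2.2500
Sum = 59.469
df = 6. Since 59.469 > 10.645, we reject H₀.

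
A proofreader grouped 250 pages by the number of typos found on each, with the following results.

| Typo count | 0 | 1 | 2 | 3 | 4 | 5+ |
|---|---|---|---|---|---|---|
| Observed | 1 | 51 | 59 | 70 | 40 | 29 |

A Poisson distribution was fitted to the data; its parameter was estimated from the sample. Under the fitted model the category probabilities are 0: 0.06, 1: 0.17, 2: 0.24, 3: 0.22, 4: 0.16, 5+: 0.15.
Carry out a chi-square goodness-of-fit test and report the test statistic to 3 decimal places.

20.801

Expected counts E_i = n·p_i: 250×0.06 = 15, 250×0.17 = 42.5, 250×0.24 = 60, 250×0.22 = 55, 250×0.16 = 40, 250×0.15 = 37.5.
cat         O        E   (O−E)²/E
0           1       15    13.0667
1          51     42.5     1.7000
2          59       60     0.0167
3          70       55     4.0909
4          40       40     0.0000
5+         29     37.5     1.9267
Sum = 20.801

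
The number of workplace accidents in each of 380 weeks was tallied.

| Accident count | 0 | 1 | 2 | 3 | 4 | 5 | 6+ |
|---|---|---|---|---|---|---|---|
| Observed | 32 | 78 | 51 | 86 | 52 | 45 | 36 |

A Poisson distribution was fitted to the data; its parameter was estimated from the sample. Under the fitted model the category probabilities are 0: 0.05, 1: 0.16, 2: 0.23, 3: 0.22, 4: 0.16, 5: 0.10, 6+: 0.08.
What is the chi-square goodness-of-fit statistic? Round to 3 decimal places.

Expected counts E_i = n·p_i: 380×0.05 = 19, 380×0.16 = 60.8, 380×0.23 = 87.4, 380×0.22 = 83.6, 380×0.16 = 60.8, 380×0.10 = 38, 380×0.08 = 30.4.
χ² = (32−19)²/19 + (78−60.8)²/60.8 + (51−87.4)²/87.4 + (86−83.6)²/83.6 + (52−60.8)²/60.8 + (45−38)²/38 + (36−30.4)²/30.4
   = 8.8947 + 4.8658 + 15.1597 + 0.0689 + 1.2737 + 1.2895 + 1.0316
Sum = 32.584

32.584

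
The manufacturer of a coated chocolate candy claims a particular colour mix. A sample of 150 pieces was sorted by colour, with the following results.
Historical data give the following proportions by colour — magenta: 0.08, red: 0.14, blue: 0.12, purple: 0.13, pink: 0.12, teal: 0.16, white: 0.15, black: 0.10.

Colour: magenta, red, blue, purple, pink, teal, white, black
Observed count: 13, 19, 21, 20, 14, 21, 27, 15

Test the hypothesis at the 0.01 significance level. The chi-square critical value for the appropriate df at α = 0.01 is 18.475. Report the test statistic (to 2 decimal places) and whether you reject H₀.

2.95; do not reject

Expected counts E_i = n·p_i: 150×0.08 = 12, 150×0.14 = 21, 150×0.12 = 18, 150×0.13 = 19.5, 150×0.12 = 18, 150×0.16 = 24, 150×0.15 = 22.5, 150×0.10 = 15.
χ² = (13−12)²/12 + (19−21)²/21 + (21−18)²/18 + (20−19.5)²/19.5 + (14−18)²/18 + (21−24)²/24 + (27−22.5)²/22.5 + (15−15)²/15
   = 0.083 + 0.190 + 0.500 + 0.013 + 0.889 + 0.375 + 0.900 + 0.000
Sum = 2.95
df = 7. Since 2.95 < 18.475, we do not reject H₀.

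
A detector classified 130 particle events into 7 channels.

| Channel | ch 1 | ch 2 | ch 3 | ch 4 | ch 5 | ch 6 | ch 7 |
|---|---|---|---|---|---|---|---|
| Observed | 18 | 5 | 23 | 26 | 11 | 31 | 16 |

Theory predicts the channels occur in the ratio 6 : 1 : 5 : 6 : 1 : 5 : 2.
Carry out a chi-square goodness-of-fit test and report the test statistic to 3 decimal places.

17.733

Ratio total = 26. Expected counts: 130×6/26 = 30, 130×1/26 = 5, 130×5/26 = 25, 130×6/26 = 30, 130×1/26 = 5, 130×5/26 = 25, 130×2/26 = 10.
ch 1: (18 − 30)²/30 = 144/30 = 4.8000
ch 2: (5 − 5)²/5 = 0/5 = 0.0000
ch 3: (23 − 25)²/25 = 4/25 = 0.1600
ch 4: (26 − 30)²/30 = 16/30 = 0.5333
ch 5: (11 − 5)²/5 = 36/5 = 7.2000
ch 6: (31 − 25)²/25 = 36/25 = 1.4400
ch 7: (16 − 10)²/10 = 36/10 = 3.6000
Sum = 17.733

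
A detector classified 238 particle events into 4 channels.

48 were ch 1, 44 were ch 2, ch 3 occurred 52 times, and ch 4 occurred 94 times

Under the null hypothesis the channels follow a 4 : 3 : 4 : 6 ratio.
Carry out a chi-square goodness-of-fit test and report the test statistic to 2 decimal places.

2.71

Ratio total = 17. Expected counts: 238×4/17 = 56, 238×3/17 = 42, 238×4/17 = 56, 238×6/17 = 84.
cat         O        E   (O−E)²/E
ch 1       48       56      1.143
ch 2       44       42      0.095
ch 3       52       56      0.286
ch 4       94       84      1.190
Sum = 2.71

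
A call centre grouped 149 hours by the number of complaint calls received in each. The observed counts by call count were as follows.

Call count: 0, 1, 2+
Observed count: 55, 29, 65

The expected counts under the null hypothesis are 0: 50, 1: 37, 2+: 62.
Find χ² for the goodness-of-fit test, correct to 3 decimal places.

2.375

cat         O        E   (O−E)²/E
0          55       50     0.5000
1          29       37     1.7297
2+         65       62     0.1452
Sum = 2.375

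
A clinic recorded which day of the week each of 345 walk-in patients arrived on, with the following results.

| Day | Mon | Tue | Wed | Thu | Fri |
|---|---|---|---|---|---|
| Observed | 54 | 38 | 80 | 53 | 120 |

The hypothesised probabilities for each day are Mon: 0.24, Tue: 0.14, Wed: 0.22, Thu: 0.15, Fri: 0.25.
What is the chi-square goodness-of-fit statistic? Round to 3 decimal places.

Expected counts E_i = n·p_i: 345×0.24 = 82.8, 345×0.14 = 48.3, 345×0.22 = 75.9, 345×0.15 = 51.75, 345×0.25 = 86.25.
Mon: (54 − 82.8)²/82.8 = 829.44/82.8 = 10.0174
Tue: (38 − 48.3)²/48.3 = 106.09/48.3 = 2.1965
Wed: (80 − 75.9)²/75.9 = 16.81/75.9 = 0.2215
Thu: (53 − 51.75)²/51.75 = 1.5625/51.75 = 0.0302
Fri: (120 − 86.25)²/86.25 = 1139.0625/86.25 = 13.2065
Sum = 25.672

25.672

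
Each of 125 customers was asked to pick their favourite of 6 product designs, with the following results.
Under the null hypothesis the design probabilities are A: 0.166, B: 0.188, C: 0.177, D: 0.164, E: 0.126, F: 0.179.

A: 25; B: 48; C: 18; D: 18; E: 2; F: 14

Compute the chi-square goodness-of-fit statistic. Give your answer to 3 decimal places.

Expected counts E_i = n·p_i: 125×0.166 = 20.75, 125×0.188 = 23.5, 125×0.177 = 22.125, 125×0.164 = 20.5, 125×0.126 = 15.75, 125×0.179 = 22.375.
A: (25 − 20.75)²/20.75 = 18.0625/20.75 = 0.8705
B: (48 − 23.5)²/23.5 = 600.25/23.5 = 25.5426
C: (18 − 22.125)²/22.125 = 17.015625/22.125 = 0.7691
D: (18 − 20.5)²/20.5 = 6.25/20.5 = 0.3049
E: (2 − 15.75)²/15.75 = 189.0625/15.75 = 12.0040
F: (14 − 22.375)²/22.375 = 70.140625/22.375 = 3.1348
Sum = 42.626

42.626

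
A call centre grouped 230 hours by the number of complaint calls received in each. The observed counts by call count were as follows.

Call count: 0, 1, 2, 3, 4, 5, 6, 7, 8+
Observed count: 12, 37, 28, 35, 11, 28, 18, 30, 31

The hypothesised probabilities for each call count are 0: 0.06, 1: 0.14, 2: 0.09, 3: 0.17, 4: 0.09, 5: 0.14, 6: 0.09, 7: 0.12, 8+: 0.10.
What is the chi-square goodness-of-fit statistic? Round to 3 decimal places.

Expected counts E_i = n·p_i: 230×0.06 = 13.8, 230×0.14 = 32.2, 230×0.09 = 20.7, 230×0.17 = 39.1, 230×0.09 = 20.7, 230×0.14 = 32.2, 230×0.09 = 20.7, 230×0.12 = 27.6, 230×0.10 = 23.
cat         O        E   (O−E)²/E
0          12     13.8     0.2348
1          37     32.2     0.7155
2          28     20.7     2.5744
3          35     39.1     0.4299
4          11     20.7     4.5454
5          28     32.2     0.5478
6          18     20.7     0.3522
7          30     27.6     0.2087
8+         31       23     2.7826
Sum = 12.391

12.391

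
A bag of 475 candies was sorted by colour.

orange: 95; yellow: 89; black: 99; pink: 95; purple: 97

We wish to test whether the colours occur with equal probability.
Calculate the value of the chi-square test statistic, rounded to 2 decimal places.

Expected count for each of the 5 categories: 475/5 = 95.
χ² = (95−95)²/95 + (89−95)²/95 + (99−95)²/95 + (95−95)²/95 + (97−95)²/95
   = 0.000 + 0.379 + 0.168 + 0.000 + 0.042
Sum = 0.59

0.59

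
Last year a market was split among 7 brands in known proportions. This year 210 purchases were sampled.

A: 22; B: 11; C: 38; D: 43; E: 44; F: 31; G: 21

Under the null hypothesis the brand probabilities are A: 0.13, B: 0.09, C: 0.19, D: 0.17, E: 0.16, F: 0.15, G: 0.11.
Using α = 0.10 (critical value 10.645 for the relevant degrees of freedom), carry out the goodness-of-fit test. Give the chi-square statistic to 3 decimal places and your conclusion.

9.332; do not reject

Expected counts E_i = n·p_i: 210×0.13 = 27.3, 210×0.09 = 18.9, 210×0.19 = 39.9, 210×0.17 = 35.7, 210×0.16 = 33.6, 210×0.15 = 31.5, 210×0.11 = 23.1.
cat         O        E   (O−E)²/E
A          22     27.3     1.0289
B          11     18.9     3.3021
C          38     39.9     0.0905
D          43     35.7     1.4927
E          44     33.6     3.2190
F          31     31.5     0.0079
G          21     23.1     0.1909
Sum = 9.332
df = 6. Since 9.332 < 10.645, we do not reject H₀.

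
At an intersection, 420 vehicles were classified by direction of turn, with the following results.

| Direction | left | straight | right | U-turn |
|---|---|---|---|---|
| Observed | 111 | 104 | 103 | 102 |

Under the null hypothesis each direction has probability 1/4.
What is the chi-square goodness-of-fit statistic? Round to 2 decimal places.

0.48

Expected count for each of the 4 categories: 420/4 = 105.
cat           O        E   (O−E)²/E
left        111      105      0.343
straight    104      105      0.010
right       103      105      0.038
U-turn      102      105      0.086
Sum = 0.48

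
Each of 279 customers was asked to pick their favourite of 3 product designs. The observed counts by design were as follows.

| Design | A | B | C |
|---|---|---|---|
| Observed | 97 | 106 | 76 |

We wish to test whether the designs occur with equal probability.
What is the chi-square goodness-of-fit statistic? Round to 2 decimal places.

5.10

Under H₀ each category has probability 1/3, so each expected count is 279/3 = 93.
cat         O        E   (O−E)²/E
A          97       93      0.172
B         106       93      1.817
C          76       93      3.108
Sum = 5.10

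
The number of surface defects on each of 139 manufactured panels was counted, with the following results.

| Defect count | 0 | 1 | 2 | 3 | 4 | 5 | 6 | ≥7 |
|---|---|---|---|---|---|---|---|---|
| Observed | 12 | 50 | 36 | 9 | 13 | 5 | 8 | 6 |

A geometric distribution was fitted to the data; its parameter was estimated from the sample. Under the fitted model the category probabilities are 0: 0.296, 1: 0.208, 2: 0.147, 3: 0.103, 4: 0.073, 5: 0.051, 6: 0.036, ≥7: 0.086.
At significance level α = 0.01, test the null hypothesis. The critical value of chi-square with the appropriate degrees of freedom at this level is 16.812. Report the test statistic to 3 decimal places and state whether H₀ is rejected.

56.037; reject

Expected counts E_i = n·p_i: 139×0.296 = 41.144, 139×0.208 = 28.912, 139×0.147 = 20.433, 139×0.103 = 14.317, 139×0.073 = 10.147, 139×0.051 = 7.089, 139×0.036 = 5.004, 139×0.086 = 11.954.
χ² = (12−41.144)²/41.144 + (50−28.912)²/28.912 + (36−20.433)²/20.433 + (9−14.317)²/14.317 + (13−10.147)²/10.147 + (5−7.089)²/7.089 + (8−5.004)²/5.004 + (6−11.954)²/11.954
   = 20.6439 + 15.3813 + 11.8598 + 1.9746 + 0.8022 + 0.6156 + 1.7938 + 2.9655
Sum = 56.037
df = 6. Since 56.037 > 16.812, we reject H₀.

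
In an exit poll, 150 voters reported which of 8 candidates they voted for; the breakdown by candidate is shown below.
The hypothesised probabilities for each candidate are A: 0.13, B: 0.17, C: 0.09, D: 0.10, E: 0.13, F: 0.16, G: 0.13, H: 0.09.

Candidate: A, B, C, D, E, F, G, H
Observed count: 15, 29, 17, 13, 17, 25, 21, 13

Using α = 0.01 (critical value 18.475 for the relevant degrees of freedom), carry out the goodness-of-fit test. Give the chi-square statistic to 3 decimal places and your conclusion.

3.189; do not reject

Expected counts E_i = n·p_i: 150×0.13 = 19.5, 150×0.17 = 25.5, 150×0.09 = 13.5, 150×0.10 = 15, 150×0.13 = 19.5, 150×0.16 = 24, 150×0.13 = 19.5, 150×0.09 = 13.5.
χ² = (15−19.5)²/19.5 + (29−25.5)²/25.5 + (17−13.5)²/13.5 + (13−15)²/15 + (17−19.5)²/19.5 + (25−24)²/24 + (21−19.5)²/19.5 + (13−13.5)²/13.5
   = 1.0385 + 0.4804 + 0.9074 + 0.2667 + 0.3205 + 0.0417 + 0.1154 + 0.0185
Sum = 3.189
df = 7. Since 3.189 < 18.475, we do not reject H₀.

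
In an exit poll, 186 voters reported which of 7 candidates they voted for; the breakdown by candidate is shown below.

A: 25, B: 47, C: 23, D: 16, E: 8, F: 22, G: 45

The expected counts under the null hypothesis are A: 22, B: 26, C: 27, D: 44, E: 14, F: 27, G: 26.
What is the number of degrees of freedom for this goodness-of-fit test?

There are k = 7 categories and no parameters were estimated from the data, so df = 7 − 1 = 6.

6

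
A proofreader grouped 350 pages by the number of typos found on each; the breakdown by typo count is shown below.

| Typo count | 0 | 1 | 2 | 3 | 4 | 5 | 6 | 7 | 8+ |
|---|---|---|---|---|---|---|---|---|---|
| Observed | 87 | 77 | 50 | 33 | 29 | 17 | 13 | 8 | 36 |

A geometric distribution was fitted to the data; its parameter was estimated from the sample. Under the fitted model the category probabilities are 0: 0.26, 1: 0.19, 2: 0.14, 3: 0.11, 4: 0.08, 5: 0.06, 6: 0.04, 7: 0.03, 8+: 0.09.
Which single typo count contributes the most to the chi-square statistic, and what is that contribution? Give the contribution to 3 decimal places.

Expected counts E_i = n·p_i: 350×0.26 = 91, 350×0.19 = 66.5, 350×0.14 = 49, 350×0.11 = 38.5, 350×0.08 = 28, 350×0.06 = 21, 350×0.04 = 14, 350×0.03 = 10.5, 350×0.09 = 31.5.
χ² = (87−91)²/91 + (77−66.5)²/66.5 + (50−49)²/49 + (33−38.5)²/38.5 + (29−28)²/28 + (17−21)²/21 + (13−14)²/14 + (8−10.5)²/10.5 + (36−31.5)²/31.5
   = 0.1758 + 1.6579 + 0.0204 + 0.7857 + 0.0357 + 0.7619 + 0.0714 + 0.5952 + 0.6429
The largest term is for 1: 1.658.

1, 1.658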